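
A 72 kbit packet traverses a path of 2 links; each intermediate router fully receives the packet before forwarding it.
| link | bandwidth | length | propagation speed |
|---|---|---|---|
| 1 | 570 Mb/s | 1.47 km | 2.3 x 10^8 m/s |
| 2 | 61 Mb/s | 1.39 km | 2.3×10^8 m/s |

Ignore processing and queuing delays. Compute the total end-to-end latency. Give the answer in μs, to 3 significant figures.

1320 μs

L = 72000 bits.
Transmission delays (L/R per hop): 126.316, 1180.33 μs; sum = 1306.64 μs.
Propagation delays (d/s per hop): 6.3913, 6.04348 μs; sum = 12.4348 μs.
End-to-end = 1320 μs.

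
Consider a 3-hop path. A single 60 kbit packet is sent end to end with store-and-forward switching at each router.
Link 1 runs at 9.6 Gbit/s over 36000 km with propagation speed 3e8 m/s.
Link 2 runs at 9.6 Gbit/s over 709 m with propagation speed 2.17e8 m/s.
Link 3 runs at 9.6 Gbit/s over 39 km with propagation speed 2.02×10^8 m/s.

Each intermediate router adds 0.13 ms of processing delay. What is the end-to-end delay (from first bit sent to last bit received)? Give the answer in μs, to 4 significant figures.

120500 μs

L = 60000 bits.
Transmission delay per hop = L/R = 60000/9600000000 = 6.25 μs; 3 hops → 18.75 μs.
Propagation delays (d/s per hop): 120000, 3.26728, 193.069 μs; sum = 120196 μs.
Processing at 2 router(s): 2 × 0.13 ms = 260 μs.
End-to-end = 120500 μs.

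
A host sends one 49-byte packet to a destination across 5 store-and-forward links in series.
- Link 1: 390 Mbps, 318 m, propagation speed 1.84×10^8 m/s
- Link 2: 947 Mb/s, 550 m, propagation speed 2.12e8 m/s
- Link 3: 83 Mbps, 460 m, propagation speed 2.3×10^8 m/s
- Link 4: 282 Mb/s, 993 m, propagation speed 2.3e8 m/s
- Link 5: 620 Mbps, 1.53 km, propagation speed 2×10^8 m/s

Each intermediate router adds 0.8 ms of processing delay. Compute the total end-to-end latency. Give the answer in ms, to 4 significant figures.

3.226 ms

L = 49 × 8 = 392 bits.
Transmission delays (L/R per hop): 0.00100513, 0.000413939, 0.00472289, 0.00139007, 0.000632258 ms; sum = 0.00816429 ms.
Propagation delays (d/s per hop): 0.00172826, 0.00259434, 0.002, 0.00431739, 0.00765 ms; sum = 0.01829 ms.
Processing at 4 router(s): 4 × 0.8 ms = 3.2 ms.
End-to-end = 3.226 ms.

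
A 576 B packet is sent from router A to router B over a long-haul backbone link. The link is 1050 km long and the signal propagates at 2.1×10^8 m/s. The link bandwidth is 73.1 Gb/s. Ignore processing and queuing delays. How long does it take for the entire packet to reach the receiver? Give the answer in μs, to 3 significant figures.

L = 576 × 8 = 4608 bits.
Transmission delay = L/R = 4608 / 73100000000 = 0.0630369 μs.
Propagation delay = d/s = 1050000 m / 210000000 m/s = 5000 μs.
Total = 5000 μs.

5000 μs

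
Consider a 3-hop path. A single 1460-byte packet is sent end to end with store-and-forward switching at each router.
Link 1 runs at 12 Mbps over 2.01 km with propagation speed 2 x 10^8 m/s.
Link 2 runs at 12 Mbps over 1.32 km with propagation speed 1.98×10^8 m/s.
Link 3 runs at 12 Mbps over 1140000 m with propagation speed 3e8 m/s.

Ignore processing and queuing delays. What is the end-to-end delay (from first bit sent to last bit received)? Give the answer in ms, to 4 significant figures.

L = 1460 × 8 = 11680 bits.
Transmission delay per hop = L/R = 11680/12000000 = 0.973333 ms; 3 hops → 2.92 ms.
Propagation delays (d/s per hop): 0.01005, 0.00666667, 3.8 ms; sum = 3.81672 ms.
End-to-end = 6.737 ms.

6.737 ms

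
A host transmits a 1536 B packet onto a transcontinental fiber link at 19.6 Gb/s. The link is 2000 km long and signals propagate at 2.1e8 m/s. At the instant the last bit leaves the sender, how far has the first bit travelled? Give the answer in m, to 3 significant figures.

132 m

t_tx = L/R = 12288/19600000000 = 6.26939e-07 s.
Distance = s × t_tx = 210000000 × 6.26939e-07 = 132 m.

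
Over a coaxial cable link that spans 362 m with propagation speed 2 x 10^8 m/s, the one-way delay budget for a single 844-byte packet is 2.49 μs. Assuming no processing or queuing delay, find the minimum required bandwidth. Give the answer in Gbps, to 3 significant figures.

L = 6752 bits.
Propagation delay = 362 / 200000000 = 1.81 μs.
Transmission budget = 2.49 − 1.81 = 0.68 μs.
R ≥ L / t_tx = 6752 bits / 6.8e-07 s = 9.93 Gbps.

9.93 Gbps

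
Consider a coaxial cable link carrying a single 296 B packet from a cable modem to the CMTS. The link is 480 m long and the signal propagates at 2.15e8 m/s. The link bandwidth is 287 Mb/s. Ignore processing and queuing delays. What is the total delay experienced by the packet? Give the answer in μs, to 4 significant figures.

10.48 μs

L = 296 × 8 = 2368 bits.
Transmission delay = L/R = 2368 / 287000000 = 8.25087 μs.
Propagation delay = d/s = 480 m / 215000000 m/s = 2.23256 μs.
Total = 10.48 μs.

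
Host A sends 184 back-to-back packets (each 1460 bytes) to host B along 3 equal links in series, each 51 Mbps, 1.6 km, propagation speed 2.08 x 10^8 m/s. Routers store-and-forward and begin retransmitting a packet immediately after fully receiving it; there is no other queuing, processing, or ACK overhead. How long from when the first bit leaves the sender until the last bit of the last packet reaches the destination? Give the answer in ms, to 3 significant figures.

Per-hop transmission t_tx = L/R = 11680/51000000 = 0.22902 ms.
Per-hop propagation t_prop = 1600/208000000 = 0.00769231 ms.
Pipeline fill: first packet needs 3·t_tx to clear all hops; remaining 183 packets each add one t_tx.
Total = (3+184-1)·t_tx + 3·t_prop = 186·0.22902 + 3·0.00769231 = 42.6 ms.

42.6 ms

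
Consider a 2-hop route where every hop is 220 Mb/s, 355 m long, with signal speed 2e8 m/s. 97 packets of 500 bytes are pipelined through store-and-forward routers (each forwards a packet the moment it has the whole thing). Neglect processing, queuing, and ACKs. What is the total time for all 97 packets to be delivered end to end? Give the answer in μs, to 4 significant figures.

Per-hop transmission t_tx = L/R = 4000/220000000 = 18.1818 μs.
Per-hop propagation t_prop = 355/200000000 = 1.775 μs.
Pipeline fill: first packet needs 2·t_tx to clear all hops; remaining 96 packets each add one t_tx.
Total = (2+97-1)·t_tx + 2·t_prop = 98·18.1818 + 2·1.775 = 1785 μs.

1785 μs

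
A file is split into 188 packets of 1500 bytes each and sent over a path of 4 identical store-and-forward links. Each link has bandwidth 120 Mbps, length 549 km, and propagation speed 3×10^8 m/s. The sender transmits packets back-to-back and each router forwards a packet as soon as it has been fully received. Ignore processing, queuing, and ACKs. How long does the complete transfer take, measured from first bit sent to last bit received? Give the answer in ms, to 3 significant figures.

Per-hop transmission t_tx = L/R = 12000/120000000 = 0.1 ms.
Per-hop propagation t_prop = 549000/300000000 = 1.83 ms.
Pipeline fill: first packet needs 4·t_tx to clear all hops; remaining 187 packets each add one t_tx.
Total = (4+188-1)·t_tx + 4·t_prop = 191·0.1 + 4·1.83 = 26.4 ms.

26.4 ms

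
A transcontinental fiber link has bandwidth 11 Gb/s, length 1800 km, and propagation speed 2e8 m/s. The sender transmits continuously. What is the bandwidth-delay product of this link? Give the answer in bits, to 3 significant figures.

99000000 bits

Propagation delay = 1800000 / 200000000 = 0.009 s.
BDP = R × t_prop = 11000000000 × 0.009 = 99000000 bits.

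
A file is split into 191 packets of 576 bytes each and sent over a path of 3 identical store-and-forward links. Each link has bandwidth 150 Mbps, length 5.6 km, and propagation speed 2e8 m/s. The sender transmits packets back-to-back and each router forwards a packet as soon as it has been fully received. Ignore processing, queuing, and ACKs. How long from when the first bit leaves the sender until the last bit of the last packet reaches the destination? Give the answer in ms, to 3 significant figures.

Per-hop transmission t_tx = L/R = 4608/150000000 = 0.03072 ms.
Per-hop propagation t_prop = 5600/200000000 = 0.028 ms.
Pipeline fill: first packet needs 3·t_tx to clear all hops; remaining 190 packets each add one t_tx.
Total = (3+191-1)·t_tx + 3·t_prop = 193·0.03072 + 3·0.028 = 6.01 ms.

6.01 ms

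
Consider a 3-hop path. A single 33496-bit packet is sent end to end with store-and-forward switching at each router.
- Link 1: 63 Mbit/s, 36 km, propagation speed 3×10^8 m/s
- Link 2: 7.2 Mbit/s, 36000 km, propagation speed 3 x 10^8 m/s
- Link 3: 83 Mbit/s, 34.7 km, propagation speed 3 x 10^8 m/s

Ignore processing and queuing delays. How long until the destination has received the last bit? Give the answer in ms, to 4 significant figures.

125.8 ms

Transmission delays (L/R per hop): 0.531683, 4.65222, 0.403566 ms; sum = 5.58747 ms.
Propagation delays (d/s per hop): 0.12, 120, 0.115667 ms; sum = 120.236 ms.
End-to-end = 125.8 ms.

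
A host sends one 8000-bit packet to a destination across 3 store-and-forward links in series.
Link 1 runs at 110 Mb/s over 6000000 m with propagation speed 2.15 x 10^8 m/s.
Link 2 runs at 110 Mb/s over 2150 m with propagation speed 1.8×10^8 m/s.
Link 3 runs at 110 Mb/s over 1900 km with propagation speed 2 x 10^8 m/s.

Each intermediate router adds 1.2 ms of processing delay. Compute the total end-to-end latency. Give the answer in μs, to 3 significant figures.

40000 μs

Transmission delay per hop = L/R = 8000/110000000 = 72.7273 μs; 3 hops → 218.182 μs.
Propagation delays (d/s per hop): 27907, 11.9444, 9500 μs; sum = 37418.9 μs.
Processing at 2 router(s): 2 × 1.2 ms = 2400 μs.
End-to-end = 40000 μs.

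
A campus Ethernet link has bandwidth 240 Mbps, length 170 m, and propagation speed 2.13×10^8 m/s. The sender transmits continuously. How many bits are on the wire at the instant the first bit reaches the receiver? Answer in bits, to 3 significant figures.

Propagation delay = 170 / 213000000 = 7.98122e-07 s.
BDP = R × t_prop = 240000000 × 7.98122e-07 = 191.549 bits.

192 bits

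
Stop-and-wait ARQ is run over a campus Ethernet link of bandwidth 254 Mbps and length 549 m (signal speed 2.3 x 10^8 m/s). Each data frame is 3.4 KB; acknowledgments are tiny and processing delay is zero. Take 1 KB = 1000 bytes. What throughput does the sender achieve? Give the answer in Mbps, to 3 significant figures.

243 Mbps

t_tx = L/R = 27200/254000000 = 0.000107087 s.
t_prop = 549/2.3e+08 = 2.38696e-06 s; RTT = 4.77391e-06 s.
Cycle = t_tx + RTT = 0.000111861 s.
Throughput = L / cycle = 27200 / 0.000111861 = 243 Mbps.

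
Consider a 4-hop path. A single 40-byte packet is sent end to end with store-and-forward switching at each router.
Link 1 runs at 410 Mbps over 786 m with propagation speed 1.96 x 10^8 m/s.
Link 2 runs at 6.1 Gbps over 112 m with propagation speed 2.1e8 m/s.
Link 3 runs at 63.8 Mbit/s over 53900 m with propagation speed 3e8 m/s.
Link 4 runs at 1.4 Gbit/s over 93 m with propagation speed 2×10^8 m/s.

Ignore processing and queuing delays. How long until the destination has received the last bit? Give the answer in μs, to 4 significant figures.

L = 40 × 8 = 320 bits.
Transmission delays (L/R per hop): 0.780488, 0.052459, 5.01567, 0.228571 μs; sum = 6.07719 μs.
Propagation delays (d/s per hop): 4.0102, 0.533333, 179.667, 0.465 μs; sum = 184.675 μs.
End-to-end = 190.8 μs.

190.8 μs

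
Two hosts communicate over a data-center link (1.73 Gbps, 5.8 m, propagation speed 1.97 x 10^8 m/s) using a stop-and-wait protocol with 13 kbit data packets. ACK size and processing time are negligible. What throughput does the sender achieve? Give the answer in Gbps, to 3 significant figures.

t_tx = L/R = 13000/1730000000 = 7.51445e-06 s.
t_prop = 5.8/197000000 = 2.94416e-08 s; RTT = 5.88832e-08 s.
Cycle = t_tx + RTT = 7.57333e-06 s.
Throughput = L / cycle = 13000 / 7.57333e-06 = 1.72 Gbps.

1.72 Gbps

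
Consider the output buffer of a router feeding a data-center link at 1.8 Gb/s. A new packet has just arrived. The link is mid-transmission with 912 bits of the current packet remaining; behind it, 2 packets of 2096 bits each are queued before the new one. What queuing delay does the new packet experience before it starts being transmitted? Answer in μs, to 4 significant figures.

2.836 μs

Each queued packet: L/R = 2096/1800000000 = 1.16444 μs.
2 queued → 2.32889 μs.
Plus remaining 912 bits of current packet: 0.506667 μs.
Queuing delay = 2.836 μs.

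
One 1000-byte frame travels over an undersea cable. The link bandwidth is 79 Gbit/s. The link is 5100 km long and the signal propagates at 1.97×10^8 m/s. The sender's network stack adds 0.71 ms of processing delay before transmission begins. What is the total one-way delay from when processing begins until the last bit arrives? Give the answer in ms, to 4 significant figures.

26.60 ms

L = 1000 × 8 = 8000 bits.
Transmission delay = L/R = 8000 / 79000000000 = 0.000101266 ms.
Propagation delay = d/s = 5100000 m / 197000000 m/s = 25.8883 ms.
Plus processing delay 0.71 ms = 0.71 ms.
Total = 26.60 ms.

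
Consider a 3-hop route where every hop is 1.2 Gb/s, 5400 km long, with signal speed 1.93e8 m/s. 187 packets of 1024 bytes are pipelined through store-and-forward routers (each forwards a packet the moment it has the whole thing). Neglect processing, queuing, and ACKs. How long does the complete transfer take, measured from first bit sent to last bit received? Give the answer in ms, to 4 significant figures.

85.23 ms

Per-hop transmission t_tx = L/R = 8192/1200000000 = 0.00682667 ms.
Per-hop propagation t_prop = 5400000/193000000 = 27.9793 ms.
Pipeline fill: first packet needs 3·t_tx to clear all hops; remaining 186 packets each add one t_tx.
Total = (3+187-1)·t_tx + 3·t_prop = 189·0.00682667 + 3·27.9793 = 85.23 ms.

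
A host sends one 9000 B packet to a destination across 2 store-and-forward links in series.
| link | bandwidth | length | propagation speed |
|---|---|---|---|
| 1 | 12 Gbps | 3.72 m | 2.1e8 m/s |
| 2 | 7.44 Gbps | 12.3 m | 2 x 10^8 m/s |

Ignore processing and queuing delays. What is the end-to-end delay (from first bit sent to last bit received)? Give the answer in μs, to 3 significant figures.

L = 9000 × 8 = 72000 bits.
Transmission delays (L/R per hop): 6, 9.67742 μs; sum = 15.6774 μs.
Propagation delays (d/s per hop): 0.0177143, 0.0615 μs; sum = 0.0792143 μs.
End-to-end = 15.8 μs.

15.8 μs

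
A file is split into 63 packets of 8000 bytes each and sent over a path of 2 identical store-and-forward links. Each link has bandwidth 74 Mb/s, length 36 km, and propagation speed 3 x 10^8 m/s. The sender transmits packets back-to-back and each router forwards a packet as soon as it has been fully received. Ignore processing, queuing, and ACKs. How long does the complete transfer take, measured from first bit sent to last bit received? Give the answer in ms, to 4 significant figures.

Per-hop transmission t_tx = L/R = 64000/74000000 = 0.864865 ms.
Per-hop propagation t_prop = 36000/300000000 = 0.12 ms.
Pipeline fill: first packet needs 2·t_tx to clear all hops; remaining 62 packets each add one t_tx.
Total = (2+63-1)·t_tx + 2·t_prop = 64·0.864865 + 2·0.12 = 55.59 ms.

55.59 ms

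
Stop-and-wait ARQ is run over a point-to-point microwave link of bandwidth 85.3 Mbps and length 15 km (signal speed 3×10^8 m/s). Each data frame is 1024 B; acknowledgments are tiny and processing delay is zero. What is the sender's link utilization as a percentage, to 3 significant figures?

t_tx = L/R = 8192/85300000 = 9.60375e-05 s.
t_prop = 15000/300000000 = 5e-05 s; RTT = 0.0001 s.
Cycle = t_tx + RTT = 0.000196038 s.
Utilization = t_tx / cycle = 9.60375e-05/0.000196038 = 49.0 %.

49.0 %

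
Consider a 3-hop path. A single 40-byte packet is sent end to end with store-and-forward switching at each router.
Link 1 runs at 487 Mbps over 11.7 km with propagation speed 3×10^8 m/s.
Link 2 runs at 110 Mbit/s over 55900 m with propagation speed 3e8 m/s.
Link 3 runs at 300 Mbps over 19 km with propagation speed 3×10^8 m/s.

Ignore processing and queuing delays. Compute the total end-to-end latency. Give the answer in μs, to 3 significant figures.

L = 40 × 8 = 320 bits.
Transmission delays (L/R per hop): 0.657084, 2.90909, 1.06667 μs; sum = 4.63284 μs.
Propagation delays (d/s per hop): 39, 186.333, 63.3333 μs; sum = 288.667 μs.
End-to-end = 293 μs.

293 μs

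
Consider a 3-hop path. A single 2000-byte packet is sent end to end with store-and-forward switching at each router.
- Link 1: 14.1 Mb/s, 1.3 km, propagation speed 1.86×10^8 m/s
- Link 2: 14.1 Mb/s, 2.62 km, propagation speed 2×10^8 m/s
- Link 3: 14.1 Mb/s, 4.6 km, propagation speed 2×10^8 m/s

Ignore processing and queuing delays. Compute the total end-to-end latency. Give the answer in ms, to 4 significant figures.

L = 2000 × 8 = 16000 bits.
Transmission delay per hop = L/R = 16000/14100000 = 1.13475 ms; 3 hops → 3.40426 ms.
Propagation delays (d/s per hop): 0.00698925, 0.0131, 0.023 ms; sum = 0.0430892 ms.
End-to-end = 3.447 ms.

3.447 ms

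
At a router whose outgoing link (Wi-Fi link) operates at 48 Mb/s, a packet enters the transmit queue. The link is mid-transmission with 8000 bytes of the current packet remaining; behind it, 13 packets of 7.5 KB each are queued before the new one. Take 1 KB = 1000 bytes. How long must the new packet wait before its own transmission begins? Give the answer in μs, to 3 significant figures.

17600 μs

Each queued packet: L/R = 60000/48000000 = 1250 μs.
13 queued → 16250 μs.
Plus remaining 64000 bits of current packet: 1333.33 μs.
Queuing delay = 17600 μs.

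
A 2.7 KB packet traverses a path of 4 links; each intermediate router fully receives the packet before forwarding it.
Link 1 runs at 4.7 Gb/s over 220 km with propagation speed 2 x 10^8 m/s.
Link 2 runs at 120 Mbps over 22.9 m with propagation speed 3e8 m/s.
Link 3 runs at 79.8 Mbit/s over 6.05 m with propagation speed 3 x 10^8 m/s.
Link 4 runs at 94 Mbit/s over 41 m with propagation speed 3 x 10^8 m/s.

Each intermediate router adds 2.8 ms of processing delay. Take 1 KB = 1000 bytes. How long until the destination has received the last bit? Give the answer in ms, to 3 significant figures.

L = 21600 bits.
Transmission delays (L/R per hop): 0.00459574, 0.18, 0.270677, 0.229787 ms; sum = 0.68506 ms.
Propagation delays (d/s per hop): 1.1, 7.63333e-05, 2.01667e-05, 0.000136667 ms; sum = 1.10023 ms.
Processing at 3 router(s): 3 × 2.8 ms = 8.4 ms.
End-to-end = 10.2 ms.

10.2 ms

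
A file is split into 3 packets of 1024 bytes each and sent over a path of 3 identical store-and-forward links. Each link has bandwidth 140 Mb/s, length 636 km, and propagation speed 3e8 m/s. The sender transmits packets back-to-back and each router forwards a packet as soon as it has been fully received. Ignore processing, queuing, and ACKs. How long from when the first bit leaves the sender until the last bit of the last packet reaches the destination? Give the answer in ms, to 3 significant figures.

Per-hop transmission t_tx = L/R = 8192/140000000 = 0.0585143 ms.
Per-hop propagation t_prop = 636000/300000000 = 2.12 ms.
Pipeline fill: first packet needs 3·t_tx to clear all hops; remaining 2 packets each add one t_tx.
Total = (3+3-1)·t_tx + 3·t_prop = 5·0.0585143 + 3·2.12 = 6.65 ms.

6.65 ms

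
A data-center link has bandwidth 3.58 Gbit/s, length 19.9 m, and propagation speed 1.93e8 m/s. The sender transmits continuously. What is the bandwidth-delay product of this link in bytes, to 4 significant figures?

46.14 bytes

Propagation delay = 19.9 / 193000000 = 1.03109e-07 s.
BDP = R × t_prop = 3580000000 × 1.03109e-07 = 369.13 bits.
In bytes: 369.13/8 = 46.14 bytes.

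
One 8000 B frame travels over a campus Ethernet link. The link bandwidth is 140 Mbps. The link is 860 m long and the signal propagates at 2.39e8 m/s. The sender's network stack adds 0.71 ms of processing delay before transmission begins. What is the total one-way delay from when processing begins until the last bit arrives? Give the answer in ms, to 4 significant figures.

1.171 ms

L = 8000 × 8 = 64000 bits.
Transmission delay = L/R = 64000 / 140000000 = 0.457143 ms.
Propagation delay = d/s = 860 m / 239000000 m/s = 0.00359833 ms.
Plus processing delay 0.71 ms = 0.71 ms.
Total = 1.171 ms.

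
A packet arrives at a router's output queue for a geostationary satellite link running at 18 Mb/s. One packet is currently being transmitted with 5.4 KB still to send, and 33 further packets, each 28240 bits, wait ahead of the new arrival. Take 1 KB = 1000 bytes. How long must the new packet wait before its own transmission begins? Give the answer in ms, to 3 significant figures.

Each queued packet: L/R = 28240/18000000 = 1.56889 ms.
33 queued → 51.7733 ms.
Plus remaining 43200 bits of current packet: 2.4 ms.
Queuing delay = 54.2 ms.

54.2 ms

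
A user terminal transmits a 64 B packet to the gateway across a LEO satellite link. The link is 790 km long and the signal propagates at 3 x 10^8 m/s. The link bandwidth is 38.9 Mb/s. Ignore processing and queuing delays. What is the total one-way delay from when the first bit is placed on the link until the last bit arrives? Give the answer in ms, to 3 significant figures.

2.65 ms

L = 64 × 8 = 512 bits.
Transmission delay = L/R = 512 / 38900000 = 0.013162 ms.
Propagation delay = d/s = 790000 m / 300000000 m/s = 2.63333 ms.
Total = 2.65 ms.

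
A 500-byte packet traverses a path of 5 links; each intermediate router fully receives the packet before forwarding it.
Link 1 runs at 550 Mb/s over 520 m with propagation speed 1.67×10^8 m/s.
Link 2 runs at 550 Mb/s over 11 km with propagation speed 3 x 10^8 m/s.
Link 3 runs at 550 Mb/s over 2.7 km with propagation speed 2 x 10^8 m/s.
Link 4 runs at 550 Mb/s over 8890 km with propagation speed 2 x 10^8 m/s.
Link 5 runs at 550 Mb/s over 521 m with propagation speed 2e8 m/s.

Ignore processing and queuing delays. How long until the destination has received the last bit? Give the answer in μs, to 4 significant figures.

L = 500 × 8 = 4000 bits.
Transmission delay per hop = L/R = 4000/550000000 = 7.27273 μs; 5 hops → 36.3636 μs.
Propagation delays (d/s per hop): 3.11377, 36.6667, 13.5, 44450, 2.605 μs; sum = 44505.9 μs.
End-to-end = 44540 μs.

44540 μs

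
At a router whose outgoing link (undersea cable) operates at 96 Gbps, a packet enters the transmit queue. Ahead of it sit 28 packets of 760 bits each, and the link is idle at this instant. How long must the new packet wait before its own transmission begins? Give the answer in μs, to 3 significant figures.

Each queued packet: L/R = 760/96000000000 = 0.00791667 μs.
28 queued → 0.221667 μs.
Queuing delay = 0.222 μs.

0.222 μs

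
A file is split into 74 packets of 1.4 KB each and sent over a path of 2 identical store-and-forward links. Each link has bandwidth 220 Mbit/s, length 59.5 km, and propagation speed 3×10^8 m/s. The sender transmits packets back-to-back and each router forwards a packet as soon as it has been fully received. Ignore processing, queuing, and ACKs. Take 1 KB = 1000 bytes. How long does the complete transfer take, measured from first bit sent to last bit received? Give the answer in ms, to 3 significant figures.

4.21 ms

Per-hop transmission t_tx = L/R = 11200/220000000 = 0.0509091 ms.
Per-hop propagation t_prop = 59500/300000000 = 0.198333 ms.
Pipeline fill: first packet needs 2·t_tx to clear all hops; remaining 73 packets each add one t_tx.
Total = (2+74-1)·t_tx + 2·t_prop = 75·0.0509091 + 2·0.198333 = 4.21 ms.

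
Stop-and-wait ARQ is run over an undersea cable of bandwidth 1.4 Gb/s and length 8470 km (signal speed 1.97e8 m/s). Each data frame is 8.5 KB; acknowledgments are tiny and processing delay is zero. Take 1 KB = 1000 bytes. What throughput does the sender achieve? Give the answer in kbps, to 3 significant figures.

t_tx = L/R = 68000/1400000000 = 4.85714e-05 s.
t_prop = 8470000/197000000 = 0.0429949 s; RTT = 0.0859898 s.
Cycle = t_tx + RTT = 0.0860384 s.
Throughput = L / cycle = 68000 / 0.0860384 = 790 kbps.

790 kbps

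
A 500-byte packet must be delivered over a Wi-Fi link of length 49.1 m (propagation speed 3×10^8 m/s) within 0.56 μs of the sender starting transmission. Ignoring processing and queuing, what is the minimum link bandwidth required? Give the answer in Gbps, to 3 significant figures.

10.1 Gbps

L = 4000 bits.
Propagation delay = 49.1 / 300000000 = 0.163667 μs.
Transmission budget = 0.56 − 0.163667 = 0.396333 μs.
R ≥ L / t_tx = 4000 bits / 3.96333e-07 s = 10.1 Gbps.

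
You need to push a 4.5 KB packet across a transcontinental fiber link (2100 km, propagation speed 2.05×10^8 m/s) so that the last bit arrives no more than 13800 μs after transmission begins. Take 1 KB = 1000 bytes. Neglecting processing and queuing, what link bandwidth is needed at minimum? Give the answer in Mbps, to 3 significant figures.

10.1 Mbps

L = 36000 bits.
Propagation delay = 2100000 / 2.05e+08 = 10243.9 μs.
Transmission budget = 13800 − 10243.9 = 3556.1 μs.
R ≥ L / t_tx = 36000 bits / 0.0035561 s = 10.1 Mbps.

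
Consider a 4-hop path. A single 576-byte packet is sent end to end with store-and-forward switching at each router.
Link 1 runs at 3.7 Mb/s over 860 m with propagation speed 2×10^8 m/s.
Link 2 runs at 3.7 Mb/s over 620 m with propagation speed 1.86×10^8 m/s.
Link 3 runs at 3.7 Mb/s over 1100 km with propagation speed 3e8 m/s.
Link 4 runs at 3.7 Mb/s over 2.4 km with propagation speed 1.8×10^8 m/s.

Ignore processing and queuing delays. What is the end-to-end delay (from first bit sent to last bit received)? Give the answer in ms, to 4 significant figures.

L = 576 × 8 = 4608 bits.
Transmission delay per hop = L/R = 4608/3700000 = 1.24541 ms; 4 hops → 4.98162 ms.
Propagation delays (d/s per hop): 0.0043, 0.00333333, 3.66667, 0.0133333 ms; sum = 3.68763 ms.
End-to-end = 8.669 ms.

8.669 ms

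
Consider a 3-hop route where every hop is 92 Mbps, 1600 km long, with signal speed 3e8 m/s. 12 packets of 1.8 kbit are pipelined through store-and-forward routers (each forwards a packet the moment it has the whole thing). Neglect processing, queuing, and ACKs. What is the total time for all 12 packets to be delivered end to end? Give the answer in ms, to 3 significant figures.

16.3 ms

Per-hop transmission t_tx = L/R = 1800/92000000 = 0.0195652 ms.
Per-hop propagation t_prop = 1600000/300000000 = 5.33333 ms.
Pipeline fill: first packet needs 3·t_tx to clear all hops; remaining 11 packets each add one t_tx.
Total = (3+12-1)·t_tx + 3·t_prop = 14·0.0195652 + 3·5.33333 = 16.3 ms.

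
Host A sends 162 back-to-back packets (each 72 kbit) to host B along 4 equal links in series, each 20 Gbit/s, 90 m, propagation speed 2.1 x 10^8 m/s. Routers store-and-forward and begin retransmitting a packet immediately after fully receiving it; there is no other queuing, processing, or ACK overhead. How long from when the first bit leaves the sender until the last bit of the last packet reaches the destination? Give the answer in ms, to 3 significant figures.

0.596 ms

Per-hop transmission t_tx = L/R = 72000/20000000000 = 0.0036 ms.
Per-hop propagation t_prop = 90/210000000 = 0.000428571 ms.
Pipeline fill: first packet needs 4·t_tx to clear all hops; remaining 161 packets each add one t_tx.
Total = (4+162-1)·t_tx + 4·t_prop = 165·0.0036 + 4·0.000428571 = 0.596 ms.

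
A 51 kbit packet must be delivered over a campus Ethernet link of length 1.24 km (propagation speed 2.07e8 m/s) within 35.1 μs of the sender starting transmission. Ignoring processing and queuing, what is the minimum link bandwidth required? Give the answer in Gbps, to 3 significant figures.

Propagation delay = 1240 / 2.07e+08 = 5.99034 μs.
Transmission budget = 35.1 − 5.99034 = 29.1097 μs.
R ≥ L / t_tx = 51000 bits / 2.91097e-05 s = 1.75 Gbps.

1.75 Gbps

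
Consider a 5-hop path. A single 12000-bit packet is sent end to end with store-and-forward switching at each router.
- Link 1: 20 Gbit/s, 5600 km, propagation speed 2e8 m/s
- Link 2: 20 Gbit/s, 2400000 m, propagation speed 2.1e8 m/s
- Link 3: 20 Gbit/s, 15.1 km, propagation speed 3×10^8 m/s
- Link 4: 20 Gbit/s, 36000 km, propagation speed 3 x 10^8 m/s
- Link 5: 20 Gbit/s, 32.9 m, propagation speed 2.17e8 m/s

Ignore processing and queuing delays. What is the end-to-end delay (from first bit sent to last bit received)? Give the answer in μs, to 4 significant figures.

Transmission delay per hop = L/R = 12000/20000000000 = 0.6 μs; 5 hops → 3 μs.
Propagation delays (d/s per hop): 28000, 11428.6, 50.3333, 120000, 0.151613 μs; sum = 159479 μs.
End-to-end = 159500 μs.

159500 μs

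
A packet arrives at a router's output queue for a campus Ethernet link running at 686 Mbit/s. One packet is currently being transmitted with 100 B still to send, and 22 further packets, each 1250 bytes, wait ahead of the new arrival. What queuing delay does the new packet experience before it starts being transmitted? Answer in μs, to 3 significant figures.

Each queued packet: L/R = 10000/686000000 = 14.5773 μs.
22 queued → 320.7 μs.
Plus remaining 800 bits of current packet: 1.16618 μs.
Queuing delay = 322 μs.

322 μs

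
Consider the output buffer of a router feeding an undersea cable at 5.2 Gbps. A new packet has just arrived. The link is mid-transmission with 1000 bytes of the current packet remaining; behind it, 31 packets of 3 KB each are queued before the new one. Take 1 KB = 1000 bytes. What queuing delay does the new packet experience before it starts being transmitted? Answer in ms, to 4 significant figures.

Each queued packet: L/R = 24000/5200000000 = 0.00461538 ms.
31 queued → 0.143077 ms.
Plus remaining 8000 bits of current packet: 0.00153846 ms.
Queuing delay = 0.1446 ms.

0.1446 ms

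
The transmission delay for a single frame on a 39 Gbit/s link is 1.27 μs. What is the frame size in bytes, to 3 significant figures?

6190 bytes

L = R × t_tx = 39000000000 b/s × 1.27e-06 s = 49530 bits.
In bytes: 49530 / 8 = 6190 bytes.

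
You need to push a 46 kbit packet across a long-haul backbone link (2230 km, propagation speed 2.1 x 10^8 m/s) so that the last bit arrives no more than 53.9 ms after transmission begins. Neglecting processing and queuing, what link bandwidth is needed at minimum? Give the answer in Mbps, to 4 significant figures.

1.063 Mbps

Propagation delay = 2230000 / 210000000 = 10.619 ms.
Transmission budget = 53.9 − 10.619 = 43.281 ms.
R ≥ L / t_tx = 46000 bits / 0.043281 s = 1.063 Mbps.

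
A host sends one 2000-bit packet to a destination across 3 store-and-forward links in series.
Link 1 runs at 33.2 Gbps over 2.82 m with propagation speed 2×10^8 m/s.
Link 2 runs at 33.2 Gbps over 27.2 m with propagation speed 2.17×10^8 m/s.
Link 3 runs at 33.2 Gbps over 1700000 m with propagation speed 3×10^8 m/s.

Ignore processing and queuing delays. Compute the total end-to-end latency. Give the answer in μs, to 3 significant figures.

5670 μs

Transmission delay per hop = L/R = 2000/3.32e+10 = 0.060241 μs; 3 hops → 0.180723 μs.
Propagation delays (d/s per hop): 0.0141, 0.125346, 5666.67 μs; sum = 5666.81 μs.
End-to-end = 5670 μs.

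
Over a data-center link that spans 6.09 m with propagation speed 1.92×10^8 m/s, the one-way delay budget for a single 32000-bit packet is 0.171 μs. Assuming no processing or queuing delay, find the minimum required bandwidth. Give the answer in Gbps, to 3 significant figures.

230 Gbps

Propagation delay = 6.09 / 192000000 = 0.0317188 μs.
Transmission budget = 0.171 − 0.0317188 = 0.139281 μs.
R ≥ L / t_tx = 32000 bits / 1.39281e-07 s = 230 Gbps.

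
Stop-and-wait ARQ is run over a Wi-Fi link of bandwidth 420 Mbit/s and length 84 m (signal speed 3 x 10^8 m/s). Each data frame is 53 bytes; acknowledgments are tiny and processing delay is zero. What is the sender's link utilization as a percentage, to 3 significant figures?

64.3 %

t_tx = L/R = 424/420000000 = 1.00952e-06 s.
t_prop = 84/300000000 = 2.8e-07 s; RTT = 5.6e-07 s.
Cycle = t_tx + RTT = 1.56952e-06 s.
Utilization = t_tx / cycle = 1.00952e-06/1.56952e-06 = 64.3 %.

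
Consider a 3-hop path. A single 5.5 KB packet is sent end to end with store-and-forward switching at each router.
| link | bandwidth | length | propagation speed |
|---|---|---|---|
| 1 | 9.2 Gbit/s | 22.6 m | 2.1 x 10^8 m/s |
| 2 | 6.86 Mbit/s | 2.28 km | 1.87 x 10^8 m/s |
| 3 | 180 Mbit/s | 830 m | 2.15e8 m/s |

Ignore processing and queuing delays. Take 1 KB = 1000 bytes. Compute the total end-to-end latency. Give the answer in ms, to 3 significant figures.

L = 44000 bits.
Transmission delays (L/R per hop): 0.00478261, 6.41399, 0.244444 ms; sum = 6.66322 ms.
Propagation delays (d/s per hop): 0.000107619, 0.0121925, 0.00386047 ms; sum = 0.0161606 ms.
End-to-end = 6.68 ms.

6.68 ms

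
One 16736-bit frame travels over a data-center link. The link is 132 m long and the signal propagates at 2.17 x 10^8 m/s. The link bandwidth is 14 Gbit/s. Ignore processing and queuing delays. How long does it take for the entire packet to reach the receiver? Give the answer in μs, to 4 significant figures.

1.804 μs

Transmission delay = L/R = 16736 / 14000000000 = 1.19543 μs.
Propagation delay = d/s = 132 m / 217000000 m/s = 0.608295 μs.
Total = 1.804 μs.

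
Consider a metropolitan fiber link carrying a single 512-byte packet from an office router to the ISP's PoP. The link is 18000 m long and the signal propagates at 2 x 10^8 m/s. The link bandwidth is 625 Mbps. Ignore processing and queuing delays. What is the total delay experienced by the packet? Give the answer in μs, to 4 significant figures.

96.55 μs

L = 512 × 8 = 4096 bits.
Transmission delay = L/R = 4096 / 625000000 = 6.5536 μs.
Propagation delay = d/s = 18000 m / 200000000 m/s = 90 μs.
Total = 96.55 μs.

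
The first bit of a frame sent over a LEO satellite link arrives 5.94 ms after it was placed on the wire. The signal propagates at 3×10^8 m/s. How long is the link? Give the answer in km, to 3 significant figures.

d = s × t_prop = 300000000 × 0.00594 = 1780 km.

1780 km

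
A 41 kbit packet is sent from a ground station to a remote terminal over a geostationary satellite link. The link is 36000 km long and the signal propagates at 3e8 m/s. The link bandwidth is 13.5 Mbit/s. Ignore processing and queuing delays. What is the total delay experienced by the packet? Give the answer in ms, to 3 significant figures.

123 ms

L = 41000 bits.
Transmission delay = L/R = 41000 / 13500000 = 3.03704 ms.
Propagation delay = d/s = 36000000 m / 300000000 m/s = 120 ms.
Total = 123 ms.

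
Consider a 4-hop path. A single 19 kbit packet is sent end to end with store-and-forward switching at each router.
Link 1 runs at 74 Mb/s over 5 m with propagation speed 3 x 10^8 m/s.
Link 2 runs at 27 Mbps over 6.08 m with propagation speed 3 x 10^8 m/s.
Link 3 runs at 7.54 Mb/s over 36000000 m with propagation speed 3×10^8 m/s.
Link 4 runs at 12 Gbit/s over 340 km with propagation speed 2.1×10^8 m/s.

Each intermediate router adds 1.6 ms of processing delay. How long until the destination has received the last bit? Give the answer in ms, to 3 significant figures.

130 ms

L = 19000 bits.
Transmission delays (L/R per hop): 0.256757, 0.703704, 2.51989, 0.00158333 ms; sum = 3.48194 ms.
Propagation delays (d/s per hop): 1.66667e-05, 2.02667e-05, 120, 1.61905 ms; sum = 121.619 ms.
Processing at 3 router(s): 3 × 1.6 ms = 4.8 ms.
End-to-end = 130 ms.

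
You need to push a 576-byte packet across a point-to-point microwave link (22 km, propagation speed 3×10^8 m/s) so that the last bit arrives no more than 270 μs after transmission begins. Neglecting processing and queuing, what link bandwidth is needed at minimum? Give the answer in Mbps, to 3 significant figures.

23.4 Mbps

L = 4608 bits.
Propagation delay = 22000 / 300000000 = 73.3333 μs.
Transmission budget = 270 − 73.3333 = 196.667 μs.
R ≥ L / t_tx = 4608 bits / 0.000196667 s = 23.4 Mbps.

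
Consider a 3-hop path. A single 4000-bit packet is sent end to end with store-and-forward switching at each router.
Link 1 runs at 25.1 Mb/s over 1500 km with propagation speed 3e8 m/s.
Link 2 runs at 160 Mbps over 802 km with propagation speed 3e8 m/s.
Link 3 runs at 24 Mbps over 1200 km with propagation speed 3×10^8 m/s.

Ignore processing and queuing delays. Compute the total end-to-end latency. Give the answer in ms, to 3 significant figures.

Transmission delays (L/R per hop): 0.159363, 0.025, 0.166667 ms; sum = 0.351029 ms.
Propagation delays (d/s per hop): 5, 2.67333, 4 ms; sum = 11.6733 ms.
End-to-end = 12.0 ms.

12.0 ms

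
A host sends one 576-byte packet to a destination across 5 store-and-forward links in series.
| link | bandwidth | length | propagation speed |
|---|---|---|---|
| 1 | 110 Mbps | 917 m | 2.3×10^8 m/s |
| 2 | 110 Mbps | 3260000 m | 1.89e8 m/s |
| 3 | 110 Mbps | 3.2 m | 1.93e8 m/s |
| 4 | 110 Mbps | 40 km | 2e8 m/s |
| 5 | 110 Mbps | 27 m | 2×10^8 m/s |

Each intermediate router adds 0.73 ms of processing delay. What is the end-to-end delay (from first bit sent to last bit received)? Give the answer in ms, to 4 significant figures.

L = 576 × 8 = 4608 bits.
Transmission delay per hop = L/R = 4608/110000000 = 0.0418909 ms; 5 hops → 0.209455 ms.
Propagation delays (d/s per hop): 0.00398696, 17.2487, 1.65803e-05, 0.2, 0.000135 ms; sum = 17.4528 ms.
Processing at 4 router(s): 4 × 0.73 ms = 2.92 ms.
End-to-end = 20.58 ms.

20.58 ms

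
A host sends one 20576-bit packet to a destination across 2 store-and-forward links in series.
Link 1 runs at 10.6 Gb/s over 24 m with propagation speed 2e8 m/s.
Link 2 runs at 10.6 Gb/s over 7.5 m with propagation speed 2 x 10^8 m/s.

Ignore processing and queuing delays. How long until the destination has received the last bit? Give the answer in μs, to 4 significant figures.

4.040 μs

Transmission delay per hop = L/R = 20576/10600000000 = 1.94113 μs; 2 hops → 3.88226 μs.
Propagation delays (d/s per hop): 0.12, 0.0375 μs; sum = 0.1575 μs.
End-to-end = 4.040 μs.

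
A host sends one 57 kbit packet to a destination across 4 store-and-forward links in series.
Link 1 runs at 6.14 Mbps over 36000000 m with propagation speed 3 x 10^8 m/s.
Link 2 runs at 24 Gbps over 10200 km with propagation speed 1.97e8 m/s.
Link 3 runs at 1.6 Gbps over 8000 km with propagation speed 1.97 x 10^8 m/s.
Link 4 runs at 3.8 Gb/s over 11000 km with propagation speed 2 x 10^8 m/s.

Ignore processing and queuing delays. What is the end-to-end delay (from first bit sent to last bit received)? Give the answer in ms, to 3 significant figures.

L = 57000 bits.
Transmission delays (L/R per hop): 9.28339, 0.002375, 0.035625, 0.015 ms; sum = 9.33639 ms.
Propagation delays (d/s per hop): 120, 51.7766, 40.6091, 55 ms; sum = 267.386 ms.
End-to-end = 277 ms.

277 ms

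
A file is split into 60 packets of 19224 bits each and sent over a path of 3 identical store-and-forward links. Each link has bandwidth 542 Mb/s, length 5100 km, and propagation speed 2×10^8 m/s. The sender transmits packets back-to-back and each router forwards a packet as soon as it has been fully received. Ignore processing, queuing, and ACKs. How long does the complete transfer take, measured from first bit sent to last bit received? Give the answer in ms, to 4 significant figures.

78.70 ms

Per-hop transmission t_tx = L/R = 19224/542000000 = 0.0354686 ms.
Per-hop propagation t_prop = 5100000/200000000 = 25.5 ms.
Pipeline fill: first packet needs 3·t_tx to clear all hops; remaining 59 packets each add one t_tx.
Total = (3+60-1)·t_tx + 3·t_prop = 62·0.0354686 + 3·25.5 = 78.70 ms.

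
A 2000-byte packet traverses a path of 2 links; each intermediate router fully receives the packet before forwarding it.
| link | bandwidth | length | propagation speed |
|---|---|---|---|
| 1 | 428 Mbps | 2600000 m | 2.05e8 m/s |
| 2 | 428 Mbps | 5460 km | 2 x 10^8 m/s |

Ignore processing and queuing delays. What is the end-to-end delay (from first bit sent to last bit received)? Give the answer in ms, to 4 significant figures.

L = 2000 × 8 = 16000 bits.
Transmission delay per hop = L/R = 16000/428000000 = 0.0373832 ms; 2 hops → 0.0747664 ms.
Propagation delays (d/s per hop): 12.6829, 27.3 ms; sum = 39.9829 ms.
End-to-end = 40.06 ms.

40.06 ms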